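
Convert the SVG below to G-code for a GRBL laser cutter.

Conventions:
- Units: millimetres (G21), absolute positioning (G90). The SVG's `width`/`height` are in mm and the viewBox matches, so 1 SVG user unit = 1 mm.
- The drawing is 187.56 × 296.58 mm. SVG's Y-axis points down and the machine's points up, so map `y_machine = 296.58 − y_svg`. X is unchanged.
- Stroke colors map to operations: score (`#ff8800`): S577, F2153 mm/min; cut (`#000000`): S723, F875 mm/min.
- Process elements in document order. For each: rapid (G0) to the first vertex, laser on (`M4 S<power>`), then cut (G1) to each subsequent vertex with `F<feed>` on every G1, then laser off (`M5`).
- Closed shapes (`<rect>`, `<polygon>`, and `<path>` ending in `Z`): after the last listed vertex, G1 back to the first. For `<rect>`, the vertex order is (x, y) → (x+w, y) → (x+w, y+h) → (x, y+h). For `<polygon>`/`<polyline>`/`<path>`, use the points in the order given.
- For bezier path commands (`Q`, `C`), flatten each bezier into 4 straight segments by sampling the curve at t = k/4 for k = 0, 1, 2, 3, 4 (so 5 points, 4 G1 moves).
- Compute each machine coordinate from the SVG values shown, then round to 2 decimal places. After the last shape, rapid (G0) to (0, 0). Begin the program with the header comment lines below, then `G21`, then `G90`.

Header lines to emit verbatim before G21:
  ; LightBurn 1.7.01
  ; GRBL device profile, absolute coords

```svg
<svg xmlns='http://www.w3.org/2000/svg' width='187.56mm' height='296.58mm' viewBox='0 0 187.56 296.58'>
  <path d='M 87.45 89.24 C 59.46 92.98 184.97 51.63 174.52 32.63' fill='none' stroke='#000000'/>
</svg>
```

1 u = 1 mm; y_m = 296.58 − y.

[1] `<path>` cubic bezier, #000000→cut S723 F875: (87.45,207.34) → (90.72,211.94) → (124.41,227.12) → (161.39,246.56) → (174.52,263.95)

; LightBurn 1.7.01
; GRBL device profile, absolute coords
G21
G90
G0 X87.45 Y207.34
M4 S723
G1 X90.72 Y211.94 F875
G1 X124.41 Y227.12 F875
G1 X161.39 Y246.56 F875
G1 X174.52 Y263.95 F875
M5
G0 X0.00 Y0.00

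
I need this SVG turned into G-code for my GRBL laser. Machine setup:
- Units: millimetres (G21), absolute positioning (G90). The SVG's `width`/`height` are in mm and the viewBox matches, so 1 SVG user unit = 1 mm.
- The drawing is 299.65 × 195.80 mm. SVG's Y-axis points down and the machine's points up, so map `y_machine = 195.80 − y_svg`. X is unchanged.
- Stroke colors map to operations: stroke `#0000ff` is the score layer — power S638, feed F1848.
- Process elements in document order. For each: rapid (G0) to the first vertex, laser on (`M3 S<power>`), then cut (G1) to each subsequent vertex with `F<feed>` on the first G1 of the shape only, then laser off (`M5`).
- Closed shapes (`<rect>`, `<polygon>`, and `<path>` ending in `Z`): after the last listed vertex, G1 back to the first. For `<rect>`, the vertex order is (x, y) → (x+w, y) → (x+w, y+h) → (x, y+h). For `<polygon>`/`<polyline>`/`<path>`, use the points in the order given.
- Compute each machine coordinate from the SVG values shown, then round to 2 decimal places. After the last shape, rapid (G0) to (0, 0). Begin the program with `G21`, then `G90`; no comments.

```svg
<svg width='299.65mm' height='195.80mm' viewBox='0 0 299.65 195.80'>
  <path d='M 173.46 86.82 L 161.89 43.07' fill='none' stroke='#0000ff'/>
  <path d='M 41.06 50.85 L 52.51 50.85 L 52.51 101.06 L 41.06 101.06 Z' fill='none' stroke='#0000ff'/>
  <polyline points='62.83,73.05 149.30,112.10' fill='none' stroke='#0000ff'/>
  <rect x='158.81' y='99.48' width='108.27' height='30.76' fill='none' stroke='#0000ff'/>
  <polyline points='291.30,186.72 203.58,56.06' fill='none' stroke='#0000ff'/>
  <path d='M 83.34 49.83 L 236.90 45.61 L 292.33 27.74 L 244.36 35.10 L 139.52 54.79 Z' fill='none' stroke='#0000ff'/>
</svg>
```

G21
G90
G0 X173.46 Y108.98
M3 S638
G1 X161.89 Y152.73 F1848
M5
G0 X41.06 Y144.95
M3 S638
G1 X52.51 Y144.95 F1848
G1 X52.51 Y94.74
G1 X41.06 Y94.74
G1 X41.06 Y144.95
M5
G0 X62.83 Y122.75
M3 S638
G1 X149.30 Y83.70 F1848
M5
G0 X158.81 Y96.32
M3 S638
G1 X267.08 Y96.32 F1848
G1 X267.08 Y65.56
G1 X158.81 Y65.56
G1 X158.81 Y96.32
M5
G0 X291.30 Y9.08
M3 S638
G1 X203.58 Y139.74 F1848
M5
G0 X83.34 Y145.97
M3 S638
G1 X236.90 Y150.19 F1848
G1 X292.33 Y168.06
G1 X244.36 Y160.70
G1 X139.52 Y141.01
G1 X83.34 Y145.97
M5
G0 X0.00 Y0.00

1 u = 1 mm; y_m = 195.80 − y.

[1] `<path>` line segment, #0000ff→score S638 F1848: (173.46,108.98) → (161.89,152.73)

[2] `<path>` rectangle, #0000ff→score S638 F1848: (41.06,144.95) → (52.51,144.95) → (52.51,94.74) → (41.06,94.74) → (41.06,144.95) (closed)

[3] `<polyline>` line segment, #0000ff→score S638 F1848: (62.83,122.75) → (149.30,83.70)

[4] `<rect>` rectangle, #0000ff→score S638 F1848: (158.81,96.32) → (267.08,96.32) → (267.08,65.56) → (158.81,65.56) → (158.81,96.32) (closed)

[5] `<polyline>` line segment, #0000ff→score S638 F1848: (291.30,9.08) → (203.58,139.74)

[6] `<path>` closed polygon, #0000ff→score S638 F1848: (83.34,145.97) → (236.90,150.19) → (292.33,168.06) → (244.36,160.70) → (139.52,141.01) → (83.34,145.97) (closed)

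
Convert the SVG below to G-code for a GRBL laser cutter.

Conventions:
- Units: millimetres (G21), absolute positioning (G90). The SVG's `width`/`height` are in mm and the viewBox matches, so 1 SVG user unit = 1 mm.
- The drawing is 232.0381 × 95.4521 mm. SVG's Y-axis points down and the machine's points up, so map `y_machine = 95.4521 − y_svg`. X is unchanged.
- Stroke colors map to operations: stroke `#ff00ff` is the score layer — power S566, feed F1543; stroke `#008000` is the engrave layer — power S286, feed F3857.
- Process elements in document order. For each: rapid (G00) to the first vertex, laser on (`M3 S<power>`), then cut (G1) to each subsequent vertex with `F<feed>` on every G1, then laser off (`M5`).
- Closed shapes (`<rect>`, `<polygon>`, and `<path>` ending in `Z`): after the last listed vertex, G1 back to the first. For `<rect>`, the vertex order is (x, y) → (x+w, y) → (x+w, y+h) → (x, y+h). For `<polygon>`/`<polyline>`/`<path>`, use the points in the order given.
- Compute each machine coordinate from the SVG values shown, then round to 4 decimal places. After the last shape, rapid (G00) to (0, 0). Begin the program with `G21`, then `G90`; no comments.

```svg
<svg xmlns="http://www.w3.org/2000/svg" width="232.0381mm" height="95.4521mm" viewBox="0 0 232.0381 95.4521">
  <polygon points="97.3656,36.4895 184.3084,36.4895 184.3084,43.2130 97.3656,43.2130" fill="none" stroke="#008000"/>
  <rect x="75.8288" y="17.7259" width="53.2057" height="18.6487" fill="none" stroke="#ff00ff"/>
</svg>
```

G21
G90
G00 X97.3656 Y58.9626
M3 S286
G1 X184.3084 Y58.9626 F3857
G1 X184.3084 Y52.2391 F3857
G1 X97.3656 Y52.2391 F3857
G1 X97.3656 Y58.9626 F3857
M5
G00 X75.8288 Y77.7262
M3 S566
G1 X129.0345 Y77.7262 F1543
G1 X129.0345 Y59.0775 F1543
G1 X75.8288 Y59.0775 F1543
G1 X75.8288 Y77.7262 F1543
M5
G00 X0.0000 Y0.0000

1 u = 1 mm; y_m = 95.4521 − y.

[1] `<polygon>` rectangle, #008000→engrave S286 F3857: (97.3656,58.9626) → (184.3084,58.9626) → (184.3084,52.2391) → (97.3656,52.2391) → (97.3656,58.9626) (closed)

[2] `<rect>` rectangle, #ff00ff→score S566 F1543: (75.8288,77.7262) → (129.0345,77.7262) → (129.0345,59.0775) → (75.8288,59.0775) → (75.8288,77.7262) (closed)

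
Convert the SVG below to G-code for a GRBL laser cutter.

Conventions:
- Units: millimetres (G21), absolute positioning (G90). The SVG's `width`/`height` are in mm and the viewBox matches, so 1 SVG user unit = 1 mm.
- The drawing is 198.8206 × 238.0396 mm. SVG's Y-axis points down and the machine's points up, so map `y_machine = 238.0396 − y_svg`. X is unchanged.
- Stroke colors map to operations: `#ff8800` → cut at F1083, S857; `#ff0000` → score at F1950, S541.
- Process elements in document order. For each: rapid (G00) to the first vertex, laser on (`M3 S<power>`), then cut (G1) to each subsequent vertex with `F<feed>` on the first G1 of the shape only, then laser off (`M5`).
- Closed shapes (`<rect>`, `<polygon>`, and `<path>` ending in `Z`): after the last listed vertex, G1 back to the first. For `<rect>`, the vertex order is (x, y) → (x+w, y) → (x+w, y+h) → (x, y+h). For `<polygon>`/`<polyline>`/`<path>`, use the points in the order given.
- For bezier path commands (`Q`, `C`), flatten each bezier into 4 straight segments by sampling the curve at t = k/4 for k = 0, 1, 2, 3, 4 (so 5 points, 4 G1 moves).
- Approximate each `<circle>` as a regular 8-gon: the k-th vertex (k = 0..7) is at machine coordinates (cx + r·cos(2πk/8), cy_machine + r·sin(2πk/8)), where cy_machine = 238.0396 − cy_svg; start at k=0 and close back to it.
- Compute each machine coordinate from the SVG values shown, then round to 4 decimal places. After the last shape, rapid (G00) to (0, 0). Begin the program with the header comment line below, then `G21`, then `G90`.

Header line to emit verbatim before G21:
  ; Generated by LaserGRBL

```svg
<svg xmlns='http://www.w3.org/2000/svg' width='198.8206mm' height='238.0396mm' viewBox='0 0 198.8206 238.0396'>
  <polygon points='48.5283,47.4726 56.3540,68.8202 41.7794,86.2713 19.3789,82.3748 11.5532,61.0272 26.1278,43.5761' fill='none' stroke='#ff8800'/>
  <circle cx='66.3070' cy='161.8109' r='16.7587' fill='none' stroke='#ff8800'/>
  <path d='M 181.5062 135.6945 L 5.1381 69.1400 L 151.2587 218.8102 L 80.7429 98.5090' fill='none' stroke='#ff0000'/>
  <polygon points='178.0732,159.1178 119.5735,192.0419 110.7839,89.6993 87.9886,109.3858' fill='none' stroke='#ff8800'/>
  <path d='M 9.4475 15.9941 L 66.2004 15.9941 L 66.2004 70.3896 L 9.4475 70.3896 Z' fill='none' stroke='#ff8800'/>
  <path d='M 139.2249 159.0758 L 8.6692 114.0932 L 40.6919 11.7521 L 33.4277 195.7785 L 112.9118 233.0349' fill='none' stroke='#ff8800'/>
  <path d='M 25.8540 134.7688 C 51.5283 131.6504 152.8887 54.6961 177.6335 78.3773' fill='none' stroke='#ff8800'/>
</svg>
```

1 u = 1 mm; y_m = 238.0396 − y.

[1] `<polygon>` regular polygon, #ff8800→cut S857 F1083: (48.5283,190.5670) → (56.3540,169.2194) → (41.7794,151.7683) → (19.3789,155.6648) → (11.5532,177.0124) → (26.1278,194.4635) → (48.5283,190.5670) (closed)

[2] `<circle>` circle, #ff8800→cut S857 F1083: (83.0657,76.2287) → (78.1572,88.0789) → (66.3070,92.9874) → (54.4568,88.0789) → (49.5483,76.2287) → (54.4568,64.3785) → (66.3070,59.4700) → (78.1572,64.3785) → (83.0657,76.2287) (closed)

[3] `<path>` open polyline, #ff0000→score S541 F1950: (181.5062,102.3451) → (5.1381,168.8996) → (151.2587,19.2294) → (80.7429,139.5306)

[4] `<polygon>` closed polygon, #ff8800→cut S857 F1083: (178.0732,78.9218) → (119.5735,45.9977) → (110.7839,148.3403) → (87.9886,128.6538) → (178.0732,78.9218) (closed)

[5] `<path>` rectangle, #ff8800→cut S857 F1083: (9.4475,222.0455) → (66.2004,222.0455) → (66.2004,167.6500) → (9.4475,167.6500) → (9.4475,222.0455) (closed)

[6] `<path>` open polyline, #ff8800→cut S857 F1083: (139.2249,78.9638) → (8.6692,123.9464) → (40.6919,226.2875) → (33.4277,42.2611) → (112.9118,5.0047)

[7] `<path>` cubic bezier, #ff8800→cut S857 F1083: (25.8540,103.2708) → (56.9212,116.7277) → (102.0923,141.5164) → (147.0892,161.2802) → (177.6335,159.6623)

; Generated by LaserGRBL
G21
G90
G00 X48.5283 Y190.5670
M3 S857
G1 X56.3540 Y169.2194 F1083
G1 X41.7794 Y151.7683
G1 X19.3789 Y155.6648
G1 X11.5532 Y177.0124
G1 X26.1278 Y194.4635
G1 X48.5283 Y190.5670
M5
G00 X83.0657 Y76.2287
M3 S857
G1 X78.1572 Y88.0789 F1083
G1 X66.3070 Y92.9874
G1 X54.4568 Y88.0789
G1 X49.5483 Y76.2287
G1 X54.4568 Y64.3785
G1 X66.3070 Y59.4700
G1 X78.1572 Y64.3785
G1 X83.0657 Y76.2287
M5
G00 X181.5062 Y102.3451
M3 S541
G1 X5.1381 Y168.8996 F1950
G1 X151.2587 Y19.2294
G1 X80.7429 Y139.5306
M5
G00 X178.0732 Y78.9218
M3 S857
G1 X119.5735 Y45.9977 F1083
G1 X110.7839 Y148.3403
G1 X87.9886 Y128.6538
G1 X178.0732 Y78.9218
M5
G00 X9.4475 Y222.0455
M3 S857
G1 X66.2004 Y222.0455 F1083
G1 X66.2004 Y167.6500
G1 X9.4475 Y167.6500
G1 X9.4475 Y222.0455
M5
G00 X139.2249 Y78.9638
M3 S857
G1 X8.6692 Y123.9464 F1083
G1 X40.6919 Y226.2875
G1 X33.4277 Y42.2611
G1 X112.9118 Y5.0047
M5
G00 X25.8540 Y103.2708
M3 S857
G1 X56.9212 Y116.7277 F1083
G1 X102.0923 Y141.5164
G1 X147.0892 Y161.2802
G1 X177.6335 Y159.6623
M5
G00 X0.0000 Y0.0000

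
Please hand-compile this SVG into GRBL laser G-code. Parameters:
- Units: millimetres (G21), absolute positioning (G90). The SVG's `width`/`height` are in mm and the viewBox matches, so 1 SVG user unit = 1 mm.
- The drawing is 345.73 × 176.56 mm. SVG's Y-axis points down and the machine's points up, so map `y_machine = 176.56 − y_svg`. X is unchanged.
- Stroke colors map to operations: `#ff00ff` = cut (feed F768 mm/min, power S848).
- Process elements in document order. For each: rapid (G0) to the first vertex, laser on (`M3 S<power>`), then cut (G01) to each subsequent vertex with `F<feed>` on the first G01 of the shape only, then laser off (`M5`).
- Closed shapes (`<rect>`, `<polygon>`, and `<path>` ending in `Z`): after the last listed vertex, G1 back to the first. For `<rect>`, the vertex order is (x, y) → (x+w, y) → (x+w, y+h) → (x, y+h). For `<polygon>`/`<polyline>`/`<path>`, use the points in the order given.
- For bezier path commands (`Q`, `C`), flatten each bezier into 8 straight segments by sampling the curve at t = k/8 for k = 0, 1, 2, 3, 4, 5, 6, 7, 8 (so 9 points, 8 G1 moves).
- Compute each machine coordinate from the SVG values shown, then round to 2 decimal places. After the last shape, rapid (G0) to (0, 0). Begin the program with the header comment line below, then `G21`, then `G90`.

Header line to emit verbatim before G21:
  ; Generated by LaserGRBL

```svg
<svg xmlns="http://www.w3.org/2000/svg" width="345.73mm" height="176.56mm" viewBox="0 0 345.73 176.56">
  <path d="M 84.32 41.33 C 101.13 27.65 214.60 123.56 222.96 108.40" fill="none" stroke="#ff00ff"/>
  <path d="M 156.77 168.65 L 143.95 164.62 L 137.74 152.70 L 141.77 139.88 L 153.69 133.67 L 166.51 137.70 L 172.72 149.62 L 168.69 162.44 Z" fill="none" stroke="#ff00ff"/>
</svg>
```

; Generated by LaserGRBL
G21
G90
G0 X84.32 Y135.23
M3 S848
G01 X94.76 Y135.65 F768
G01 X111.90 Y128.39
G01 X133.37 Y116.02
G01 X156.81 Y101.14
G01 X179.85 Y86.33
G01 X200.13 Y74.17
G01 X215.29 Y67.25
G01 X222.96 Y68.16
M5
G0 X156.77 Y7.91
M3 S848
G01 X143.95 Y11.94 F768
G01 X137.74 Y23.86
G01 X141.77 Y36.68
G01 X153.69 Y42.89
G01 X166.51 Y38.86
G01 X172.72 Y26.94
G01 X168.69 Y14.12
G01 X156.77 Y7.91
M5
G0 X0.00 Y0.00

1 u = 1 mm; y_m = 176.56 − y.

[1] `<path>` cubic bezier, #ff00ff→cut S848 F768: (84.32,135.23) → (94.76,135.65) → (111.90,128.39) → (133.37,116.02) → (156.81,101.14) → (179.85,86.33) → (200.13,74.17) → (215.29,67.25) → (222.96,68.16)

[2] `<path>` regular polygon, #ff00ff→cut S848 F768: (156.77,7.91) → (143.95,11.94) → (137.74,23.86) → (141.77,36.68) → (153.69,42.89) → (166.51,38.86) → (172.72,26.94) → (168.69,14.12) → (156.77,7.91) (closed)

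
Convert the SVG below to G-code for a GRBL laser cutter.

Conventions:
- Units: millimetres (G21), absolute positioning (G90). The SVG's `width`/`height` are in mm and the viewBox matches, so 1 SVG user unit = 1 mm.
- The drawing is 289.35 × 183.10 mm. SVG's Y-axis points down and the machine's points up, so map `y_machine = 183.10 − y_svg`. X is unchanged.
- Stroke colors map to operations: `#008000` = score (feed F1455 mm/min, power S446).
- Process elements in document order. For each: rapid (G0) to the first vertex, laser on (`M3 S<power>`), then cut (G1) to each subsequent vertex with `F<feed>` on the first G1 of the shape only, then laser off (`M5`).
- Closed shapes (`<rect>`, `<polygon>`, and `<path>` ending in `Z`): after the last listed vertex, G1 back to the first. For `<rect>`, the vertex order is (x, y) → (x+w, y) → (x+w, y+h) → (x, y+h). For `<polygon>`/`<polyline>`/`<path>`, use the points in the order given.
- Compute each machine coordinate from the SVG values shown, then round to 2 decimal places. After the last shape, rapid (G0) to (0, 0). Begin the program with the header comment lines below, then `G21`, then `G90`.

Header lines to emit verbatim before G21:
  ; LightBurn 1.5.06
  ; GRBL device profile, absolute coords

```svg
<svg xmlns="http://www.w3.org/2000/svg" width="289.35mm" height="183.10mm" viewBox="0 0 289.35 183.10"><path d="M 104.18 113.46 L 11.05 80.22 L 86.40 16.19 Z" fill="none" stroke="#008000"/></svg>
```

Since the viewBox matches the mm dimensions, user units are millimetres directly. The only transform is the Y-flip y_m = 183.10 − y_svg.

Shape 1 is a regular polygon drawn with `<path>`. Its stroke #008000 means score at S446, F1455. After flipping Y the toolpath is (104.18,69.64) → (11.05,102.88) → (86.40,166.91) → (104.18,69.64), returning to the start.

; LightBurn 1.5.06
; GRBL device profile, absolute coords
G21
G90
G0 X104.18 Y69.64
M3 S446
G1 X11.05 Y102.88 F1455
G1 X86.40 Y166.91
G1 X104.18 Y69.64
M5
G0 X0.00 Y0.00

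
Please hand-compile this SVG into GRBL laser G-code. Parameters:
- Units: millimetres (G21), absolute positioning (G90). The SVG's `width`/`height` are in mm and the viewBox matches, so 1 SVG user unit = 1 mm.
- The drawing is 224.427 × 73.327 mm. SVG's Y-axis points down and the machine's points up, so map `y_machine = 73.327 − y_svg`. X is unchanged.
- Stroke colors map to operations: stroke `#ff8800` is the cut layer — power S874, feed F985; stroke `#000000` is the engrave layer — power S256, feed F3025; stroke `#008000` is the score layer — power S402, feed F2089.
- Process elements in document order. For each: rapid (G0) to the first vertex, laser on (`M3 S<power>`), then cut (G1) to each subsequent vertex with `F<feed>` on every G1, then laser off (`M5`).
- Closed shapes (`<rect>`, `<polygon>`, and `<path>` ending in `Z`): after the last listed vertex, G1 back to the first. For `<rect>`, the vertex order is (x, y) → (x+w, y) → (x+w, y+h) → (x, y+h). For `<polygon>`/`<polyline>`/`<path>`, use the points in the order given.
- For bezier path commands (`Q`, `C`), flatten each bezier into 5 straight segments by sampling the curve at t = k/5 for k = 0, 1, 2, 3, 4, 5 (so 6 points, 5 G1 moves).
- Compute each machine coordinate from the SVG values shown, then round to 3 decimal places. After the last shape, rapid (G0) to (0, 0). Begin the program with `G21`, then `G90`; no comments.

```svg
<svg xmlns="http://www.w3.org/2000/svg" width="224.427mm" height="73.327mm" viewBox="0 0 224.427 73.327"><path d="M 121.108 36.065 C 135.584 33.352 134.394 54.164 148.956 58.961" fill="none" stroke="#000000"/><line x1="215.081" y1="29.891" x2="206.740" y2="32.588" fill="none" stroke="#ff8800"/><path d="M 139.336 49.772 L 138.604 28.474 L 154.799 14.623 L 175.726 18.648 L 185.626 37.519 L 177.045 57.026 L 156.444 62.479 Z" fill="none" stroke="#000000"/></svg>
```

1 u = 1 mm; y_m = 73.327 − y.

[1] `<path>` cubic bezier, #000000→engrave S256 F3025: (121.108,37.262) → (128.165,36.383) → (132.970,31.756) → (137.032,25.279) → (141.858,18.850) → (148.956,14.366)

[2] `<line>` line segment, #ff8800→cut S874 F985: (215.081,43.436) → (206.740,40.739)

[3] `<path>` regular polygon, #000000→engrave S256 F3025: (139.336,23.555) → (138.604,44.853) → (154.799,58.704) → (175.726,54.679) → (185.626,35.808) → (177.045,16.301) → (156.444,10.848) → (139.336,23.555) (closed)

G21
G90
G0 X121.108 Y37.262
M3 S256
G1 X128.165 Y36.383 F3025
G1 X132.970 Y31.756 F3025
G1 X137.032 Y25.279 F3025
G1 X141.858 Y18.850 F3025
G1 X148.956 Y14.366 F3025
M5
G0 X215.081 Y43.436
M3 S874
G1 X206.740 Y40.739 F985
M5
G0 X139.336 Y23.555
M3 S256
G1 X138.604 Y44.853 F3025
G1 X154.799 Y58.704 F3025
G1 X175.726 Y54.679 F3025
G1 X185.626 Y35.808 F3025
G1 X177.045 Y16.301 F3025
G1 X156.444 Y10.848 F3025
G1 X139.336 Y23.555 F3025
M5
G0 X0.000 Y0.000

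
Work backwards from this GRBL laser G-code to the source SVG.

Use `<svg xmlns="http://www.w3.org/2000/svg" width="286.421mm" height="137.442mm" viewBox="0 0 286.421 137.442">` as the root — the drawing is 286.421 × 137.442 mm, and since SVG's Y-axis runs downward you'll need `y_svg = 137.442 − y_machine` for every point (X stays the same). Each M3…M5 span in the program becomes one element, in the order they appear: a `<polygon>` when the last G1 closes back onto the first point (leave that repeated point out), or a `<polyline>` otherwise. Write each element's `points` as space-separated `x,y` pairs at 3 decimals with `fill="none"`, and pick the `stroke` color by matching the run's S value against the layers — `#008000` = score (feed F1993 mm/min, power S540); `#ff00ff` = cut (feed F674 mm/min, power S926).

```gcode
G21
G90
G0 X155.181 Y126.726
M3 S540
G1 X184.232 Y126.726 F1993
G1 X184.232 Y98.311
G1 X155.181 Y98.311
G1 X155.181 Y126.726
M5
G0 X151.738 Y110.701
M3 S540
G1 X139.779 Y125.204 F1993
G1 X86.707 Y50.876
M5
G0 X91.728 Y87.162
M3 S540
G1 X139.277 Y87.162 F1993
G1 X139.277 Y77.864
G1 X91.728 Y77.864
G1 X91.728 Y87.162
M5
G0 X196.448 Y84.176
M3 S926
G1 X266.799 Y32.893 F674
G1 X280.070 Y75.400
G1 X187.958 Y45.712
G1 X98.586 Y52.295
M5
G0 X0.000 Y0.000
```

y_svg = 137.442 − y_m.

[1] S540→`#008000` (score); closed run; points: 155.181,10.716 184.232,10.716 184.232,39.131 155.181,39.131

[2] S540→`#008000` (score); open run; points: 151.738,26.741 139.779,12.238 86.707,86.566

[3] S540→`#008000` (score); closed run; points: 91.728,50.280 139.277,50.280 139.277,59.578 91.728,59.578

[4] S926→`#ff00ff` (cut); open run; points: 196.448,53.266 266.799,104.549 280.070,62.042 187.958,91.730 98.586,85.147

<svg xmlns="http://www.w3.org/2000/svg" width="286.421mm" height="137.442mm" viewBox="0 0 286.421 137.442">
  <polygon points="155.181,10.716 184.232,10.716 184.232,39.131 155.181,39.131" fill="none" stroke="#008000"/>
  <polyline points="151.738,26.741 139.779,12.238 86.707,86.566" fill="none" stroke="#008000"/>
  <polygon points="91.728,50.280 139.277,50.280 139.277,59.578 91.728,59.578" fill="none" stroke="#008000"/>
  <polyline points="196.448,53.266 266.799,104.549 280.070,62.042 187.958,91.730 98.586,85.147" fill="none" stroke="#ff00ff"/>
</svg>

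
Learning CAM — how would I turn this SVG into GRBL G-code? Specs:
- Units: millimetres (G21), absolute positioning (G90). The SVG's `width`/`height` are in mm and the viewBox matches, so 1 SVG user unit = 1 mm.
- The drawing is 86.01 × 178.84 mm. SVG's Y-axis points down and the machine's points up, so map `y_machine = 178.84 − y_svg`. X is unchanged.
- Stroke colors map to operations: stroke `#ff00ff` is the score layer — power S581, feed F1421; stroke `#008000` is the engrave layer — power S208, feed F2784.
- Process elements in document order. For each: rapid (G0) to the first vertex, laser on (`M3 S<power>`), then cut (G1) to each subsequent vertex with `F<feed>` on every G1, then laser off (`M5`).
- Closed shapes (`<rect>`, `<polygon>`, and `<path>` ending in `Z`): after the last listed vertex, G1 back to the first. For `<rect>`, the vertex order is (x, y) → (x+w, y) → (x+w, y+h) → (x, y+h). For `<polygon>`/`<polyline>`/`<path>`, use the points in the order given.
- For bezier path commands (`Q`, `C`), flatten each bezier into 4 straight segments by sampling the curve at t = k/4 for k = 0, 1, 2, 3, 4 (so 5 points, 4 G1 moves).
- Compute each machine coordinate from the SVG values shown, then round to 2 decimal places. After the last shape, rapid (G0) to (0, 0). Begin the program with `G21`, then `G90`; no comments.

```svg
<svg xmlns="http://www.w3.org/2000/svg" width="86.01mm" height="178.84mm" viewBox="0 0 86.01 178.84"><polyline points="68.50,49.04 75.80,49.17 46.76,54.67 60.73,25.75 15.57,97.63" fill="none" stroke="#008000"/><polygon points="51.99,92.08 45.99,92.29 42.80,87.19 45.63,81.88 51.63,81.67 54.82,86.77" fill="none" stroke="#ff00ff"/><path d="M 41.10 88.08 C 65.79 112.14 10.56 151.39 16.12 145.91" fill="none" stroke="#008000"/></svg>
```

G21
G90
G0 X68.50 Y129.80
M3 S208
G1 X75.80 Y129.67 F2784
G1 X46.76 Y124.17 F2784
G1 X60.73 Y153.09 F2784
G1 X15.57 Y81.21 F2784
M5
G0 X51.99 Y86.76
M3 S581
G1 X45.99 Y86.55 F1421
G1 X42.80 Y91.65 F1421
G1 X45.63 Y96.96 F1421
G1 X51.63 Y97.17 F1421
G1 X54.82 Y92.07 F1421
G1 X51.99 Y86.76 F1421
M5
G0 X41.10 Y90.76
M3 S208
G1 X46.83 Y70.80 F2784
G1 X35.78 Y50.77 F2784
G1 X21.15 Y36.27 F2784
G1 X16.12 Y32.93 F2784
M5
G0 X0.00 Y0.00

Since the viewBox matches the mm dimensions, user units are millimetres directly. The only transform is the Y-flip y_m = 178.84 − y_svg.

Shape 1 is a open polyline drawn with `<polyline>`. Its stroke #008000 means engrave at S208, F2784. After flipping Y the toolpath is (68.50,129.80) → (75.80,129.67) → (46.76,124.17) → (60.73,153.09) → (15.57,81.21).

Shape 2 is a regular polygon drawn with `<polygon>`. Its stroke #ff00ff means score at S581, F1421. After flipping Y the toolpath is (51.99,86.76) → (45.99,86.55) → (42.80,91.65) → (45.63,96.96) → (51.63,97.17) → (54.82,92.07) → (51.99,86.76), returning to the start.

Shape 3 is a cubic bezier drawn with `<path>`. Its stroke #008000 means engrave at S208, F2784. After flipping Y the toolpath is (41.10,90.76) → (46.83,70.80) → (35.78,50.77) → (21.15,36.27) → (16.12,32.93).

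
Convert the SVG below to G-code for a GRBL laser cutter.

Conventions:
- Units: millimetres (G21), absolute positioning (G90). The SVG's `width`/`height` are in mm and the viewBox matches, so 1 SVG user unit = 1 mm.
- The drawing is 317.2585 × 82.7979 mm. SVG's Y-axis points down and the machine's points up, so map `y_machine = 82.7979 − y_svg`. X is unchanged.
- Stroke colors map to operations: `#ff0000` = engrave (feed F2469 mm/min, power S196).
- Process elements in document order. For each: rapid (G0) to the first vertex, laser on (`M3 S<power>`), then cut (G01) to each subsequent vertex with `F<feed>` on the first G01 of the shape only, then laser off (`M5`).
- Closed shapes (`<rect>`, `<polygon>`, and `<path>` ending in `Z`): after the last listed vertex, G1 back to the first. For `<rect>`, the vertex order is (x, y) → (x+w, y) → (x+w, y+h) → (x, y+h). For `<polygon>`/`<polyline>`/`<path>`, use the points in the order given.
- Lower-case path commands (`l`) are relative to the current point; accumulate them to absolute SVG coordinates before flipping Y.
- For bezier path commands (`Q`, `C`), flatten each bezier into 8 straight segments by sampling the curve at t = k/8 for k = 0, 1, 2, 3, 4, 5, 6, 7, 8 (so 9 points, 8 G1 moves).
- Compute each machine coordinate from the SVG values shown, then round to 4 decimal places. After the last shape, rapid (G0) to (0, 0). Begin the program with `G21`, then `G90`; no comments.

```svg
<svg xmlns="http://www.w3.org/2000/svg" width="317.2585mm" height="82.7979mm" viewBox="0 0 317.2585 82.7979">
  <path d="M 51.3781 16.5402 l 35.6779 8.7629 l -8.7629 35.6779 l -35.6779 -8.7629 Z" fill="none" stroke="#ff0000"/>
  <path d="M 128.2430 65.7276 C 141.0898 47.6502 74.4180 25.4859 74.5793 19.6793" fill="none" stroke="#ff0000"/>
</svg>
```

viewBox `0 0 317.2585 82.7979` with mm width/height → 1 unit = 1 mm. Flip: y_m = 82.7979 − y_svg.

**Shape 1** — `<path>` regular polygon, stroke `#ff0000` → engrave (S196, F2469). Machine vertices: (51.3781,66.2577) → (87.0560,57.4948) → (78.2931,21.8169) → (42.6152,30.5798) → (51.3781,66.2577). Closed: final G1 returns to the first vertex.

**Shape 2** — `<path>` cubic bezier, stroke `#ff0000` → engrave (S196, F2469). Control points (SVG): P0=(128.2430,65.7276), P1=(141.0898,47.6502), P2=(74.4180,25.4859), P3=(74.5793,19.6793); sampled at t=k/8. Machine vertices: (128.2430,17.0703) → (129.6190,24.0010) → (125.2551,31.0752) → (116.8665,38.0534) → (106.1682,44.6960) → (94.8753,50.7634) → (84.7028,56.0160) → (77.3658,60.2143) → (74.5793,63.1186). Open path.

G21
G90
G0 X51.3781 Y66.2577
M3 S196
G01 X87.0560 Y57.4948 F2469
G01 X78.2931 Y21.8169
G01 X42.6152 Y30.5798
G01 X51.3781 Y66.2577
M5
G0 X128.2430 Y17.0703
M3 S196
G01 X129.6190 Y24.0010 F2469
G01 X125.2551 Y31.0752
G01 X116.8665 Y38.0534
G01 X106.1682 Y44.6960
G01 X94.8753 Y50.7634
G01 X84.7028 Y56.0160
G01 X77.3658 Y60.2143
G01 X74.5793 Y63.1186
M5
G0 X0.0000 Y0.0000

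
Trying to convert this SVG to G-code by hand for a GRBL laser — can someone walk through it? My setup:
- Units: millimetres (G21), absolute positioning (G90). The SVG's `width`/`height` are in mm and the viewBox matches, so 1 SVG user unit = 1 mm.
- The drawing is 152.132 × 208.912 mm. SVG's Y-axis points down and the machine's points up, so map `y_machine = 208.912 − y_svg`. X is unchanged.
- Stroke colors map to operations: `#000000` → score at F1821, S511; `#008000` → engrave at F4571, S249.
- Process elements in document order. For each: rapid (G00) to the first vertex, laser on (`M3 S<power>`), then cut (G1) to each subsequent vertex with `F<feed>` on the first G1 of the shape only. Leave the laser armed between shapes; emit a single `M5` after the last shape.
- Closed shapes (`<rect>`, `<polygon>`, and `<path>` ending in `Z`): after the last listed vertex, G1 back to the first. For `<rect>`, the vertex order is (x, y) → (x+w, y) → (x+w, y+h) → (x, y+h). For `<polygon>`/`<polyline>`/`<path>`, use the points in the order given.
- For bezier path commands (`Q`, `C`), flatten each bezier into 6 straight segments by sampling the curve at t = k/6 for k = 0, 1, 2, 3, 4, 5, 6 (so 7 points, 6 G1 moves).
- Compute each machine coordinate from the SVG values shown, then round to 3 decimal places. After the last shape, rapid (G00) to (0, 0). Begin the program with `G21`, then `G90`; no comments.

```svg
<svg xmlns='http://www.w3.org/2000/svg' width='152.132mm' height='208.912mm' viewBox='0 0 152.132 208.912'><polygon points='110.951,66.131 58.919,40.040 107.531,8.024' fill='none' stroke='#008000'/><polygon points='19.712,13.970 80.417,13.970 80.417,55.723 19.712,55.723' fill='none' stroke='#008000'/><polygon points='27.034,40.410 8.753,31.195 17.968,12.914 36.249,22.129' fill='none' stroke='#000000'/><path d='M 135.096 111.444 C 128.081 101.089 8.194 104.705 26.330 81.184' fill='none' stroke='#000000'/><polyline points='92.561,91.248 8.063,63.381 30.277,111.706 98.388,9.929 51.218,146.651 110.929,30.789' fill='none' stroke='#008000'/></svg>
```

viewBox `0 0 152.132 208.912` with mm width/height → 1 unit = 1 mm. Flip: y_m = 208.912 − y_svg.

**Shape 1** — `<polygon>` regular polygon, stroke `#008000` → engrave (S249, F4571). Machine vertices: (110.951,142.781) → (58.919,168.872) → (107.531,200.888) → (110.951,142.781). Closed: final G1 returns to the first vertex.

**Shape 2** — `<polygon>` rectangle, stroke `#008000` → engrave (S249, F4571). Machine vertices: (19.712,194.942) → (80.417,194.942) → (80.417,153.189) → (19.712,153.189) → (19.712,194.942). Closed: final G1 returns to the first vertex.

**Shape 3** — `<polygon>` regular polygon, stroke `#000000` → score (S511, F1821). Machine vertices: (27.034,168.502) → (8.753,177.717) → (17.968,195.998) → (36.249,186.783) → (27.034,168.502). Closed: final G1 returns to the first vertex.

**Shape 4** — `<path>` cubic bezier, stroke `#000000` → score (S511, F1821). Control points (SVG): P0=(135.096,111.444), P1=(128.081,101.089), P2=(8.194,104.705), P3=(26.330,81.184); sampled at t=k/6. Machine vertices: (135.096,97.468) → (123.344,101.672) → (99.749,104.689) → (71.281,107.661) → (44.909,111.730) → (27.602,118.039) → (26.330,127.728). Open path.

**Shape 5** — `<polyline>` open polyline, stroke `#008000` → engrave (S249, F4571). Machine vertices: (92.561,117.664) → (8.063,145.531) → (30.277,97.206) → (98.388,198.983) → (51.218,62.261) → (110.929,178.123). Open path.

G21
G90
G00 X110.951 Y142.781
M3 S249
G1 X58.919 Y168.872 F4571
G1 X107.531 Y200.888
G1 X110.951 Y142.781
G00 X19.712 Y194.942
M3 S249
G1 X80.417 Y194.942 F4571
G1 X80.417 Y153.189
G1 X19.712 Y153.189
G1 X19.712 Y194.942
G00 X27.034 Y168.502
M3 S511
G1 X8.753 Y177.717 F1821
G1 X17.968 Y195.998
G1 X36.249 Y186.783
G1 X27.034 Y168.502
G00 X135.096 Y97.468
M3 S511
G1 X123.344 Y101.672 F1821
G1 X99.749 Y104.689
G1 X71.281 Y107.661
G1 X44.909 Y111.730
G1 X27.602 Y118.039
G1 X26.330 Y127.728
G00 X92.561 Y117.664
M3 S249
G1 X8.063 Y145.531 F4571
G1 X30.277 Y97.206
G1 X98.388 Y198.983
G1 X51.218 Y62.261
G1 X110.929 Y178.123
M5
G00 X0.000 Y0.000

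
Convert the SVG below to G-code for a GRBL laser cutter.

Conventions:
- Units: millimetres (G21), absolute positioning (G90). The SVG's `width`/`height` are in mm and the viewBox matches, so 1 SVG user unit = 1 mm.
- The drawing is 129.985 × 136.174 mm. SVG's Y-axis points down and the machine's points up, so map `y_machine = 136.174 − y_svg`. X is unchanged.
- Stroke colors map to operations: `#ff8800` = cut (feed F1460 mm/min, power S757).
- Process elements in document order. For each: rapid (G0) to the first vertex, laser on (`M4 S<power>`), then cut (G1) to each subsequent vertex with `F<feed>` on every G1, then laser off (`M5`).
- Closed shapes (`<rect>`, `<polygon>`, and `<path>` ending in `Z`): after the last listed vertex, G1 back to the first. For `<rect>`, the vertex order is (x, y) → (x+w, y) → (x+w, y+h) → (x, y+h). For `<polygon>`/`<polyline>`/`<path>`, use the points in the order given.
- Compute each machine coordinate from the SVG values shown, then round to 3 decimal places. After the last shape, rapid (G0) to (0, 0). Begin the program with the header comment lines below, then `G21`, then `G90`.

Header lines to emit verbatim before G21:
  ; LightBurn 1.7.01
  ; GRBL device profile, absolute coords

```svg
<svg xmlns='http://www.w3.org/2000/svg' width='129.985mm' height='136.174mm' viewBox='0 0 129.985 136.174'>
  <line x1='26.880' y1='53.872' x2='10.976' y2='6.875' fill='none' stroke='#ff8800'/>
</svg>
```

; LightBurn 1.7.01
; GRBL device profile, absolute coords
G21
G90
G0 X26.880 Y82.302
M4 S757
G1 X10.976 Y129.299 F1460
M5
G0 X0.000 Y0.000

Since the viewBox matches the mm dimensions, user units are millimetres directly. The only transform is the Y-flip y_m = 136.174 − y_svg.

Shape 1 is a line segment drawn with `<line>`. Its stroke #ff8800 means cut at S757, F1460. After flipping Y the toolpath is (26.880,82.302) → (10.976,129.299).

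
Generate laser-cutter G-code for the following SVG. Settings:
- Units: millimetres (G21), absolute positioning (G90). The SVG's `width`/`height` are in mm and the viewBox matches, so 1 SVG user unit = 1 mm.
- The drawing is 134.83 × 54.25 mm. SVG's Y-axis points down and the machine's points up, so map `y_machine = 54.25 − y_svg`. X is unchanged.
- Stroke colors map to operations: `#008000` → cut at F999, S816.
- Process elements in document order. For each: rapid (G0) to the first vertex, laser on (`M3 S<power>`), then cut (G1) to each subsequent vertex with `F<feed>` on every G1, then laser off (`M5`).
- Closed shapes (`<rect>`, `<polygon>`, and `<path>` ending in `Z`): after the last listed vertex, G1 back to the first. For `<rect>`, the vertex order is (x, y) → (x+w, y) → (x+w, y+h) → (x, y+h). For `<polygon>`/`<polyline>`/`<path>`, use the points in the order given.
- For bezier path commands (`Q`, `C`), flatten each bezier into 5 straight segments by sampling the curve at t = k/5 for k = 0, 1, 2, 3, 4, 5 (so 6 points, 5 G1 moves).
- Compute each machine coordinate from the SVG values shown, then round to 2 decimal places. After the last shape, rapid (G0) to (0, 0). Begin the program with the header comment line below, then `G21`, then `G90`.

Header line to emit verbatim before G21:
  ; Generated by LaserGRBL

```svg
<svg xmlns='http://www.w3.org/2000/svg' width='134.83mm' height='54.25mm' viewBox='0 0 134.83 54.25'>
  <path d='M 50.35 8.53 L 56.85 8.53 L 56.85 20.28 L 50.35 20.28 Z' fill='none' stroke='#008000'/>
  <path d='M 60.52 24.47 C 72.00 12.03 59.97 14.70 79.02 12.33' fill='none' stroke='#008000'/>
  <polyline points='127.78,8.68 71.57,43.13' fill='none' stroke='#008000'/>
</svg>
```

; Generated by LaserGRBL
G21
G90
G0 X50.35 Y45.72
M3 S816
G1 X56.85 Y45.72 F999
G1 X56.85 Y33.97 F999
G1 X50.35 Y33.97 F999
G1 X50.35 Y45.72 F999
M5
G0 X60.52 Y29.78
M3 S816
G1 X65.02 Y35.59 F999
G1 X66.50 Y38.74 F999
G1 X67.58 Y40.21 F999
G1 X70.88 Y40.94 F999
G1 X79.02 Y41.92 F999
M5
G0 X127.78 Y45.57
M3 S816
G1 X71.57 Y11.12 F999
M5
G0 X0.00 Y0.00

Since the viewBox matches the mm dimensions, user units are millimetres directly. The only transform is the Y-flip y_m = 54.25 − y_svg.

Shape 1 is a rectangle drawn with `<path>`. Its stroke #008000 means cut at S816, F999. After flipping Y the toolpath is (50.35,45.72) → (56.85,45.72) → (56.85,33.97) → (50.35,33.97) → (50.35,45.72), returning to the start.

Shape 2 is a cubic bezier drawn with `<path>`. Its stroke #008000 means cut at S816, F999. After flipping Y the toolpath is (60.52,29.78) → (65.02,35.59) → (66.50,38.74) → (67.58,40.21) → (70.88,40.94) → (79.02,41.92).

Shape 3 is a line segment drawn with `<polyline>`. Its stroke #008000 means cut at S816, F999. After flipping Y the toolpath is (127.78,45.57) → (71.57,11.12).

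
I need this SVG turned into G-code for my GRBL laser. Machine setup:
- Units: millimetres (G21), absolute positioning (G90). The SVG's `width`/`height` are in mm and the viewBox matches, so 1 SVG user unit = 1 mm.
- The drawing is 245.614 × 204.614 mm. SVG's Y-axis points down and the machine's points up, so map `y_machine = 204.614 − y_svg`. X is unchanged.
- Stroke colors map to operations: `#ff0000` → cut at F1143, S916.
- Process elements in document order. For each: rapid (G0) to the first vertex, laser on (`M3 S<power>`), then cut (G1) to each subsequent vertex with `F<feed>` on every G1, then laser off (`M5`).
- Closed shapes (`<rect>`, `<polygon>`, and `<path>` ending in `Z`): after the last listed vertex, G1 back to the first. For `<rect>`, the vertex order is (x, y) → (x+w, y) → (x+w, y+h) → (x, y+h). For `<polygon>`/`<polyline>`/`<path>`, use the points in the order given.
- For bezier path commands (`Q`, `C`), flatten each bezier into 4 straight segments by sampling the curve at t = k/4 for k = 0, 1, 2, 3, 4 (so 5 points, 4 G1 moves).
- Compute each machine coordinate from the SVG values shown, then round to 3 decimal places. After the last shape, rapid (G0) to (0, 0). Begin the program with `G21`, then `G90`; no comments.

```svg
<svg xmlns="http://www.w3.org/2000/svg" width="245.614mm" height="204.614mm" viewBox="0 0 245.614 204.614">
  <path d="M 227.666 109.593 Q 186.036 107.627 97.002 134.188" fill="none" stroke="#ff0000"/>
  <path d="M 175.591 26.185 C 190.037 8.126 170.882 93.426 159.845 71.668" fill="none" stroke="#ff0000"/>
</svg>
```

Since the viewBox matches the mm dimensions, user units are millimetres directly. The only transform is the Y-flip y_m = 204.614 − y_svg.

Shape 1 is a quadratic bezier drawn with `<path>`. Its stroke #ff0000 means cut at S916, F1143. After flipping Y the toolpath is (227.666,95.021) → (203.888,94.221) → (174.185,89.855) → (138.556,81.924) → (97.002,70.426).

Shape 2 is a cubic bezier drawn with `<path>`. Its stroke #ff0000 means cut at S916, F1143. After flipping Y the toolpath is (175.591,178.429) → (180.777,175.881) → (177.274,154.300) → (168.993,133.413) → (159.845,132.946).

G21
G90
G0 X227.666 Y95.021
M3 S916
G1 X203.888 Y94.221 F1143
G1 X174.185 Y89.855 F1143
G1 X138.556 Y81.924 F1143
G1 X97.002 Y70.426 F1143
M5
G0 X175.591 Y178.429
M3 S916
G1 X180.777 Y175.881 F1143
G1 X177.274 Y154.300 F1143
G1 X168.993 Y133.413 F1143
G1 X159.845 Y132.946 F1143
M5
G0 X0.000 Y0.000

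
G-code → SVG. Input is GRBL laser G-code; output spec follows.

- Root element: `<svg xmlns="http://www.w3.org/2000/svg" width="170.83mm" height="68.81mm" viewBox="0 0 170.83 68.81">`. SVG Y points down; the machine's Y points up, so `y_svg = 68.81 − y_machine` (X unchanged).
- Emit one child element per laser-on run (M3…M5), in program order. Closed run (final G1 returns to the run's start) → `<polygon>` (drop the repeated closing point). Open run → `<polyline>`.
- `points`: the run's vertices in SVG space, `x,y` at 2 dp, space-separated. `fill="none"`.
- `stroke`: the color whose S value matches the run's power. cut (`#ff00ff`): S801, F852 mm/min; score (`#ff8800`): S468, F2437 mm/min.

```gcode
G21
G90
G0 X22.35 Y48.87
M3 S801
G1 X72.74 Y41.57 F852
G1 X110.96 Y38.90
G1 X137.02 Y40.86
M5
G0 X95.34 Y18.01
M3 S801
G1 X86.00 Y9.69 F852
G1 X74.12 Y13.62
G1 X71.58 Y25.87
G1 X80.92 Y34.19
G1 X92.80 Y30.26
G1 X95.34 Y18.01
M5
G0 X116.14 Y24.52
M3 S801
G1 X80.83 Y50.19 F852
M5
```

Each laser-on run becomes one SVG element. Flip Y back into SVG space with y_svg = 68.81 − y_machine. Every run uses S801, so all elements get stroke `#ff00ff` (cut).

Run 1: The run is open, so emit a `<polyline>` with points (Y-flipped): 22.35,19.94 72.74,27.24 110.96,29.91 137.02,27.95.

Run 2: The run returns to its start, so emit a `<polygon>` with points (Y-flipped): 95.34,50.80 86.00,59.12 74.12,55.19 71.58,42.94 80.92,34.62 92.80,38.55.

Run 3: The run is open, so emit a `<polyline>` with points (Y-flipped): 116.14,44.29 80.83,18.62.

<svg xmlns="http://www.w3.org/2000/svg" width="170.83mm" height="68.81mm" viewBox="0 0 170.83 68.81">
  <polyline points="22.35,19.94 72.74,27.24 110.96,29.91 137.02,27.95" fill="none" stroke="#ff00ff"/>
  <polygon points="95.34,50.80 86.00,59.12 74.12,55.19 71.58,42.94 80.92,34.62 92.80,38.55" fill="none" stroke="#ff00ff"/>
  <polyline points="116.14,44.29 80.83,18.62" fill="none" stroke="#ff00ff"/>
</svg>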